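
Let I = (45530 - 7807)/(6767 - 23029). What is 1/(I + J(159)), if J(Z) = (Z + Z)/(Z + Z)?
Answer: -16262/21461 ≈ -0.75775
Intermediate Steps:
I = -37723/16262 (I = 37723/(-16262) = 37723*(-1/16262) = -37723/16262 ≈ -2.3197)
J(Z) = 1 (J(Z) = (2*Z)/((2*Z)) = (2*Z)*(1/(2*Z)) = 1)
1/(I + J(159)) = 1/(-37723/16262 + 1) = 1/(-21461/16262) = -16262/21461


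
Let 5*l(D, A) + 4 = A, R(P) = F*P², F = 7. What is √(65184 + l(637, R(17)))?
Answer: √1639695/5 ≈ 256.10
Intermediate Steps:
R(P) = 7*P²
l(D, A) = -⅘ + A/5
√(65184 + l(637, R(17))) = √(65184 + (-⅘ + (7*17²)/5)) = √(65184 + (-⅘ + (7*289)/5)) = √(65184 + (-⅘ + (⅕)*2023)) = √(65184 + (-⅘ + 2023/5)) = √(65184 + 2019/5) = √(327939/5) = √1639695/5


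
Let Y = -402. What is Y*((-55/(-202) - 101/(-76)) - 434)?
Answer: 667137693/3838 ≈ 1.7382e+5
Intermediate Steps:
Y*((-55/(-202) - 101/(-76)) - 434) = -402*((-55/(-202) - 101/(-76)) - 434) = -402*((-55*(-1/202) - 101*(-1/76)) - 434) = -402*((55/202 + 101/76) - 434) = -402*(12291/7676 - 434) = -402*(-3319093/7676) = 667137693/3838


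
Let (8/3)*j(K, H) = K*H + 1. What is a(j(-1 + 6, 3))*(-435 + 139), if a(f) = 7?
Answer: -2072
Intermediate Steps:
j(K, H) = 3/8 + 3*H*K/8 (j(K, H) = 3*(K*H + 1)/8 = 3*(H*K + 1)/8 = 3*(1 + H*K)/8 = 3/8 + 3*H*K/8)
a(j(-1 + 6, 3))*(-435 + 139) = 7*(-435 + 139) = 7*(-296) = -2072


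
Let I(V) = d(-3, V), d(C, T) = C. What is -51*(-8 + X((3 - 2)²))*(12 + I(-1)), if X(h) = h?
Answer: 3213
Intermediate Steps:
I(V) = -3
-51*(-8 + X((3 - 2)²))*(12 + I(-1)) = -51*(-8 + (3 - 2)²)*(12 - 3) = -51*(-8 + 1²)*9 = -51*(-8 + 1)*9 = -(-357)*9 = -51*(-63) = 3213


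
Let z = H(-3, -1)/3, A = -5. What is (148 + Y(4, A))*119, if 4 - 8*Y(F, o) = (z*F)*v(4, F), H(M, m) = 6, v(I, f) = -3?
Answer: 36057/2 ≈ 18029.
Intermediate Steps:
z = 2 (z = 6/3 = 6*(1/3) = 2)
Y(F, o) = 1/2 + 3*F/4 (Y(F, o) = 1/2 - 2*F*(-3)/8 = 1/2 - (-3)*F/4 = 1/2 + 3*F/4)
(148 + Y(4, A))*119 = (148 + (1/2 + (3/4)*4))*119 = (148 + (1/2 + 3))*119 = (148 + 7/2)*119 = (303/2)*119 = 36057/2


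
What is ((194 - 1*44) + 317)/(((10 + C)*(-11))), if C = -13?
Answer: 467/33 ≈ 14.152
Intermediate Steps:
((194 - 1*44) + 317)/(((10 + C)*(-11))) = ((194 - 1*44) + 317)/(((10 - 13)*(-11))) = ((194 - 44) + 317)/((-3*(-11))) = (150 + 317)/33 = 467*(1/33) = 467/33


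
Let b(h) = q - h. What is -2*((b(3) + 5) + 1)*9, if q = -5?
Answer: 36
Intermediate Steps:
b(h) = -5 - h
-2*((b(3) + 5) + 1)*9 = -2*(((-5 - 1*3) + 5) + 1)*9 = -2*(((-5 - 3) + 5) + 1)*9 = -2*((-8 + 5) + 1)*9 = -2*(-3 + 1)*9 = -2*(-2)*9 = 4*9 = 36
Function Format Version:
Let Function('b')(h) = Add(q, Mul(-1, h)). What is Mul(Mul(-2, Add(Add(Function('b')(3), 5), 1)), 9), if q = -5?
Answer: 36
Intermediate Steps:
Function('b')(h) = Add(-5, Mul(-1, h))
Mul(Mul(-2, Add(Add(Function('b')(3), 5), 1)), 9) = Mul(Mul(-2, Add(Add(Add(-5, Mul(-1, 3)), 5), 1)), 9) = Mul(Mul(-2, Add(Add(Add(-5, -3), 5), 1)), 9) = Mul(Mul(-2, Add(Add(-8, 5), 1)), 9) = Mul(Mul(-2, Add(-3, 1)), 9) = Mul(Mul(-2, -2), 9) = Mul(4, 9) = 36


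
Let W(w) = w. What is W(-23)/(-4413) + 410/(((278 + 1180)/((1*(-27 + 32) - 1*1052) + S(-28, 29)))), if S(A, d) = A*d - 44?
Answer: -573853576/1072359 ≈ -535.13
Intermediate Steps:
S(A, d) = -44 + A*d
W(-23)/(-4413) + 410/(((278 + 1180)/((1*(-27 + 32) - 1*1052) + S(-28, 29)))) = -23/(-4413) + 410/(((278 + 1180)/((1*(-27 + 32) - 1*1052) + (-44 - 28*29)))) = -23*(-1/4413) + 410/((1458/((1*5 - 1052) + (-44 - 812)))) = 23/4413 + 410/((1458/((5 - 1052) - 856))) = 23/4413 + 410/((1458/(-1047 - 856))) = 23/4413 + 410/((1458/(-1903))) = 23/4413 + 410/((1458*(-1/1903))) = 23/4413 + 410/(-1458/1903) = 23/4413 + 410*(-1903/1458) = 23/4413 - 390115/729 = -573853576/1072359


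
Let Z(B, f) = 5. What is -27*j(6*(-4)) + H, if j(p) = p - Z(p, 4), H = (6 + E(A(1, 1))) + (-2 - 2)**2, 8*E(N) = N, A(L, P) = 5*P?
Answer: 6445/8 ≈ 805.63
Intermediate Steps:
E(N) = N/8
H = 181/8 (H = (6 + (5*1)/8) + (-2 - 2)**2 = (6 + (1/8)*5) + (-4)**2 = (6 + 5/8) + 16 = 53/8 + 16 = 181/8 ≈ 22.625)
j(p) = -5 + p (j(p) = p - 1*5 = p - 5 = -5 + p)
-27*j(6*(-4)) + H = -27*(-5 + 6*(-4)) + 181/8 = -27*(-5 - 24) + 181/8 = -27*(-29) + 181/8 = 783 + 181/8 = 6445/8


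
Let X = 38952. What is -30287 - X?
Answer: -69239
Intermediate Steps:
-30287 - X = -30287 - 1*38952 = -30287 - 38952 = -69239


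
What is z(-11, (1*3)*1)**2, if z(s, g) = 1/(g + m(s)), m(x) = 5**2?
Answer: 1/784 ≈ 0.0012755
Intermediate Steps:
m(x) = 25
z(s, g) = 1/(25 + g) (z(s, g) = 1/(g + 25) = 1/(25 + g))
z(-11, (1*3)*1)**2 = (1/(25 + (1*3)*1))**2 = (1/(25 + 3*1))**2 = (1/(25 + 3))**2 = (1/28)**2 = 1/784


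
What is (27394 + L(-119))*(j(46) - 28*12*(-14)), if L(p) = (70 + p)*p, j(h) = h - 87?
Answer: 154928175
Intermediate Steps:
j(h) = -87 + h
L(p) = p*(70 + p)
(27394 + L(-119))*(j(46) - 28*12*(-14)) = (27394 - 119*(70 - 119))*((-87 + 46) - 28*12*(-14)) = (27394 - 119*(-49))*(-41 - 336*(-14)) = (27394 + 5831)*(-41 + 4704) = 33225*4663 = 154928175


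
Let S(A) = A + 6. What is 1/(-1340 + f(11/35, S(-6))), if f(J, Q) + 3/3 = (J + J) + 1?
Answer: -35/46878 ≈ -0.00074662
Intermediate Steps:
S(A) = 6 + A
f(J, Q) = 2*J (f(J, Q) = -1 + ((J + J) + 1) = -1 + (2*J + 1) = -1 + (1 + 2*J) = 2*J)
1/(-1340 + f(11/35, S(-6))) = 1/(-1340 + 2*(11/35)) = 1/(-1340 + 22/35) = 1/(-46878/35) = -35/46878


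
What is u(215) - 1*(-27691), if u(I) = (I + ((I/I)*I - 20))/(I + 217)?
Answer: 5981461/216 ≈ 27692.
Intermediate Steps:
u(I) = (-20 + 2*I)/(217 + I) (u(I) = (I + (1*I - 20))/(217 + I) = (I + (I - 20))/(217 + I) = (I + (-20 + I))/(217 + I) = (-20 + 2*I)/(217 + I))
u(215) - 1*(-27691) = 2*(-10 + 215)/(217 + 215) - 1*(-27691) = 2*205/432 + 27691 = 2*(1/432)*205 + 27691 = 205/216 + 27691 = 5981461/216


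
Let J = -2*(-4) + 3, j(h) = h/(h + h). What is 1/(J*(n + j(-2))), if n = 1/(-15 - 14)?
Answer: 58/297 ≈ 0.19529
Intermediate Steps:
j(h) = ½ (j(h) = h/((2*h)) = h*(1/(2*h)) = ½)
n = -1/29 (n = 1/(-29) = -1/29 ≈ -0.034483)
J = 11 (J = 8 + 3 = 11)
1/(J*(n + j(-2))) = 1/(11*(-1/29 + ½)) = 1/(11*(27/58)) = 1/(297/58) = 58/297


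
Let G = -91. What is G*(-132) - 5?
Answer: 12007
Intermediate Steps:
G*(-132) - 5 = -91*(-132) - 5 = 12012 - 5 = 12007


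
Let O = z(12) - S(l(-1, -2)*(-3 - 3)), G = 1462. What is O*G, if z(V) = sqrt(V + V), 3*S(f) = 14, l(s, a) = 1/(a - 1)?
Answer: -20468/3 + 2924*sqrt(6) ≈ 339.64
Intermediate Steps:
l(s, a) = 1/(-1 + a)
S(f) = 14/3 (S(f) = (1/3)*14 = 14/3)
z(V) = sqrt(2)*sqrt(V) (z(V) = sqrt(2*V) = sqrt(2)*sqrt(V))
O = -14/3 + 2*sqrt(6) (O = sqrt(2)*sqrt(12) - 1*14/3 = sqrt(2)*(2*sqrt(3)) - 14/3 = 2*sqrt(6) - 14/3 = -14/3 + 2*sqrt(6) ≈ 0.23231)
O*G = (-14/3 + 2*sqrt(6))*1462 = -20468/3 + 2924*sqrt(6)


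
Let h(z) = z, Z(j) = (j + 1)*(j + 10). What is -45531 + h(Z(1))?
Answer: -45509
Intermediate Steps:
Z(j) = (1 + j)*(10 + j)
-45531 + h(Z(1)) = -45531 + (10 + 1² + 11*1) = -45531 + (10 + 1 + 11) = -45531 + 22 = -45509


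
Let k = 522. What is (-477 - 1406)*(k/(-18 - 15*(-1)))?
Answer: 327642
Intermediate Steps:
(-477 - 1406)*(k/(-18 - 15*(-1))) = (-477 - 1406)*(522/(-18 - 15*(-1))) = -982926/(-18 + 15) = -982926/(-3) = -982926*(-1)/3 = -1883*(-174) = 327642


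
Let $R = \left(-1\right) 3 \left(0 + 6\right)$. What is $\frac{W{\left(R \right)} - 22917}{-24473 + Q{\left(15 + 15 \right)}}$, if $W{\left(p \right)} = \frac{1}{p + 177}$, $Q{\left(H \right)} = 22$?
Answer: $\frac{3643802}{3887709} \approx 0.93726$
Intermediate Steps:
$R = -18$ ($R = \left(-3\right) 6 = -18$)
$W{\left(p \right)} = \frac{1}{177 + p}$
$\frac{W{\left(R \right)} - 22917}{-24473 + Q{\left(15 + 15 \right)}} = \frac{\frac{1}{177 - 18} - 22917}{-24473 + 22} = \frac{\frac{1}{159} - 22917}{-24451} = \left(\frac{1}{159} - 22917\right) \left(- \frac{1}{24451}\right) = \left(- \frac{3643802}{159}\right) \left(- \frac{1}{24451}\right) = \frac{3643802}{3887709}$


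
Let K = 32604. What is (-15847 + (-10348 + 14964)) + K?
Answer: 21373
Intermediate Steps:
(-15847 + (-10348 + 14964)) + K = (-15847 + (-10348 + 14964)) + 32604 = (-15847 + 4616) + 32604 = -11231 + 32604 = 21373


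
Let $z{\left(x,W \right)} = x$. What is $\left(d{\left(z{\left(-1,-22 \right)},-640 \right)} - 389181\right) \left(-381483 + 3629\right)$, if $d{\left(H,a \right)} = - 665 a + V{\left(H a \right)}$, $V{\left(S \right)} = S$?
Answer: $-14002891386$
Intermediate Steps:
$d{\left(H,a \right)} = - 665 a + H a$
$\left(d{\left(z{\left(-1,-22 \right)},-640 \right)} - 389181\right) \left(-381483 + 3629\right) = \left(- 640 \left(-665 - 1\right) - 389181\right) \left(-381483 + 3629\right) = \left(\left(-640\right) \left(-666\right) - 389181\right) \left(-377854\right) = \left(426240 - 389181\right) \left(-377854\right) = 37059 \left(-377854\right) = -14002891386$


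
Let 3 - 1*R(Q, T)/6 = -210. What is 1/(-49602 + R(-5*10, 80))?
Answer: -1/48324 ≈ -2.0694e-5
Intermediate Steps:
R(Q, T) = 1278 (R(Q, T) = 18 - 6*(-210) = 18 + 1260 = 1278)
1/(-49602 + R(-5*10, 80)) = 1/(-49602 + 1278) = 1/(-48324) = -1/48324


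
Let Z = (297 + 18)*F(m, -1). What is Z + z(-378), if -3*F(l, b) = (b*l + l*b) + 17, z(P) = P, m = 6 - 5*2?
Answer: -3003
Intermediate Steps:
m = -4 (m = 6 - 10 = -4)
F(l, b) = -17/3 - 2*b*l/3 (F(l, b) = -((b*l + l*b) + 17)/3 = -((b*l + b*l) + 17)/3 = -(2*b*l + 17)/3 = -(17 + 2*b*l)/3 = -17/3 - 2*b*l/3)
Z = -2625 (Z = (297 + 18)*(-17/3 - ⅔*(-1)*(-4)) = 315*(-17/3 - 8/3) = 315*(-25/3) = -2625)
Z + z(-378) = -2625 - 378 = -3003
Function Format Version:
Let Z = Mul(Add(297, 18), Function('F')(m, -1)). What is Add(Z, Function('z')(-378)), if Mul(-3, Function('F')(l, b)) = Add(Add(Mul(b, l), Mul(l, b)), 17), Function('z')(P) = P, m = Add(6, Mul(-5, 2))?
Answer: -3003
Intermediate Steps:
m = -4 (m = Add(6, -10) = -4)
Function('F')(l, b) = Add(Rational(-17, 3), Mul(Rational(-2, 3), b, l)) (Function('F')(l, b) = Mul(Rational(-1, 3), Add(Add(Mul(b, l), Mul(l, b)), 17)) = Mul(Rational(-1, 3), Add(Add(Mul(b, l), Mul(b, l)), 17)) = Mul(Rational(-1, 3), Add(Mul(2, b, l), 17)) = Mul(Rational(-1, 3), Add(17, Mul(2, b, l))) = Add(Rational(-17, 3), Mul(Rational(-2, 3), b, l)))
Z = -2625 (Z = Mul(Add(297, 18), Add(Rational(-17, 3), Mul(Rational(-2, 3), -1, -4))) = Mul(315, Add(Rational(-17, 3), Rational(-8, 3))) = Mul(315, Rational(-25, 3)) = -2625)
Add(Z, Function('z')(-378)) = Add(-2625, -378) = -3003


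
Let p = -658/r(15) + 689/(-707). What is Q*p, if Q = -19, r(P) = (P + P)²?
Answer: 10310407/318150 ≈ 32.407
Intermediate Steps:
r(P) = 4*P² (r(P) = (2*P)² = 4*P²)
p = -542653/318150 (p = -658/(4*15²) + 689/(-707) = -658/(4*225) + 689*(-1/707) = -658/900 - 689/707 = -658*1/900 - 689/707 = -329/450 - 689/707 = -542653/318150 ≈ -1.7057)
Q*p = -19*(-542653/318150) = 10310407/318150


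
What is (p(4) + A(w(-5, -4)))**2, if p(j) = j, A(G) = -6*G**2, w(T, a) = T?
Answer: 21316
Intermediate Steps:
(p(4) + A(w(-5, -4)))**2 = (4 - 6*(-5)**2)**2 = (4 - 6*25)**2 = (4 - 150)**2 = (-146)**2 = 21316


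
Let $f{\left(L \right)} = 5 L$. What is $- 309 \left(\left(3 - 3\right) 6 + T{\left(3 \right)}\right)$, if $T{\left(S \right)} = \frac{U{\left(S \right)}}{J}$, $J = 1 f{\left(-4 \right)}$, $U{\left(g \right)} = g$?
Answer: $\frac{927}{20} \approx 46.35$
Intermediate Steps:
$J = -20$ ($J = 1 \cdot 5 \left(-4\right) = 1 \left(-20\right) = -20$)
$T{\left(S \right)} = - \frac{S}{20}$ ($T{\left(S \right)} = \frac{S}{-20} = S \left(- \frac{1}{20}\right) = - \frac{S}{20}$)
$- 309 \left(\left(3 - 3\right) 6 + T{\left(3 \right)}\right) = - 309 \left(\left(3 - 3\right) 6 - \frac{3}{20}\right) = - 309 \left(0 \cdot 6 - \frac{3}{20}\right) = - 309 \left(0 - \frac{3}{20}\right) = \left(-309\right) \left(- \frac{3}{20}\right) = \frac{927}{20}$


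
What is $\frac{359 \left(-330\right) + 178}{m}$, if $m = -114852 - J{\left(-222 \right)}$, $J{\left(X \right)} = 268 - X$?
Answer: $\frac{59146}{57671} \approx 1.0256$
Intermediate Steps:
$m = -115342$ ($m = -114852 - \left(268 - -222\right) = -114852 - \left(268 + 222\right) = -114852 - 490 = -115342$)
$\frac{359 \left(-330\right) + 178}{m} = \frac{359 \left(-330\right) + 178}{-115342} = \left(-118470 + 178\right) \left(- \frac{1}{115342}\right) = \left(-118292\right) \left(- \frac{1}{115342}\right) = \frac{59146}{57671}$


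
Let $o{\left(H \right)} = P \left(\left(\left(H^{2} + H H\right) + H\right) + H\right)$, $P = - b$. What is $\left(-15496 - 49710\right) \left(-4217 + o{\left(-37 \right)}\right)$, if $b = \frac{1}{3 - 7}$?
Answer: $231546506$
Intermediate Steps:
$b = - \frac{1}{4}$ ($b = \frac{1}{-4} = - \frac{1}{4} \approx -0.25$)
$P = \frac{1}{4}$ ($P = \left(-1\right) \left(- \frac{1}{4}\right) = \frac{1}{4} \approx 0.25$)
$o{\left(H \right)} = \frac{H}{2} + \frac{H^{2}}{2}$ ($o{\left(H \right)} = \frac{\left(\left(H^{2} + H H\right) + H\right) + H}{4} = \frac{\left(\left(H^{2} + H^{2}\right) + H\right) + H}{4} = \frac{\left(2 H^{2} + H\right) + H}{4} = \frac{\left(H + 2 H^{2}\right) + H}{4} = \frac{2 H + 2 H^{2}}{4} = \frac{H}{2} + \frac{H^{2}}{2}$)
$\left(-15496 - 49710\right) \left(-4217 + o{\left(-37 \right)}\right) = \left(-15496 - 49710\right) \left(-4217 + \frac{1}{2} \left(-37\right) \left(1 - 37\right)\right) = - 65206 \left(-4217 + \frac{1}{2} \left(-37\right) \left(-36\right)\right) = - 65206 \left(-4217 + 666\right) = \left(-65206\right) \left(-3551\right) = 231546506$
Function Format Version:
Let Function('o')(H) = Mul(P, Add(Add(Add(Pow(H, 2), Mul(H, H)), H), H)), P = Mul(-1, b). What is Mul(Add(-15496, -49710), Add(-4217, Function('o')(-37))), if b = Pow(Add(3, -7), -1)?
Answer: 231546506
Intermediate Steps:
b = Rational(-1, 4) (b = Pow(-4, -1) = Rational(-1, 4) ≈ -0.25000)
P = Rational(1, 4) (P = Mul(-1, Rational(-1, 4)) = Rational(1, 4) ≈ 0.25000)
Function('o')(H) = Add(Mul(Rational(1, 2), H), Mul(Rational(1, 2), Pow(H, 2))) (Function('o')(H) = Mul(Rational(1, 4), Add(Add(Add(Pow(H, 2), Mul(H, H)), H), H)) = Mul(Rational(1, 4), Add(Add(Add(Pow(H, 2), Pow(H, 2)), H), H)) = Mul(Rational(1, 4), Add(Add(Mul(2, Pow(H, 2)), H), H)) = Mul(Rational(1, 4), Add(Add(H, Mul(2, Pow(H, 2))), H)) = Mul(Rational(1, 4), Add(Mul(2, H), Mul(2, Pow(H, 2)))) = Add(Mul(Rational(1, 2), H), Mul(Rational(1, 2), Pow(H, 2))))
Mul(Add(-15496, -49710), Add(-4217, Function('o')(-37))) = Mul(Add(-15496, -49710), Add(-4217, Mul(Rational(1, 2), -37, Add(1, -37)))) = Mul(-65206, Add(-4217, Mul(Rational(1, 2), -37, -36))) = Mul(-65206, Add(-4217, 666)) = Mul(-65206, -3551) = 231546506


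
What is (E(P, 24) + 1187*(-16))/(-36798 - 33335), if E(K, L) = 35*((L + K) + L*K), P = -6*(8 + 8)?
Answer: 102152/70133 ≈ 1.4565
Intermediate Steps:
P = -96 (P = -6*16 = -96)
E(K, L) = 35*K + 35*L + 35*K*L (E(K, L) = 35*((K + L) + K*L) = 35*(K + L + K*L) = 35*K + 35*L + 35*K*L)
(E(P, 24) + 1187*(-16))/(-36798 - 33335) = ((35*(-96) + 35*24 + 35*(-96)*24) + 1187*(-16))/(-36798 - 33335) = ((-3360 + 840 - 80640) - 18992)/(-70133) = (-83160 - 18992)*(-1/70133) = -102152*(-1/70133) = 102152/70133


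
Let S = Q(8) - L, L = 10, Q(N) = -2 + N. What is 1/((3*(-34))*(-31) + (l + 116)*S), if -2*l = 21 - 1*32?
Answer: 1/2676 ≈ 0.00037369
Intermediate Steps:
S = -4 (S = (-2 + 8) - 1*10 = 6 - 10 = -4)
l = 11/2 (l = -(21 - 1*32)/2 = -(21 - 32)/2 = -½*(-11) = 11/2 ≈ 5.5000)
1/((3*(-34))*(-31) + (l + 116)*S) = 1/((3*(-34))*(-31) + (11/2 + 116)*(-4)) = 1/(-102*(-31) + (243/2)*(-4)) = 1/(3162 - 486) = 1/2676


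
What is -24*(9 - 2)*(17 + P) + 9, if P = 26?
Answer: -7215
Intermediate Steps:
-24*(9 - 2)*(17 + P) + 9 = -24*(9 - 2)*(17 + 26) + 9 = -168*43 + 9 = -24*301 + 9 = -7224 + 9 = -7215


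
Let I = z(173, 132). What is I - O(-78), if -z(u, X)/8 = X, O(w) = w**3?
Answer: 473496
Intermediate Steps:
z(u, X) = -8*X
I = -1056 (I = -8*132 = -1056)
I - O(-78) = -1056 - 1*(-78)**3 = -1056 - 1*(-474552) = -1056 + 474552 = 473496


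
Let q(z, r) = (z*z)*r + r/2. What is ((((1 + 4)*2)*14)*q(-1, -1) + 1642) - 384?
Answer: 1048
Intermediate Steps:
q(z, r) = r/2 + r*z² (q(z, r) = z²*r + r*(½) = r*z² + r/2 = r/2 + r*z²)
((((1 + 4)*2)*14)*q(-1, -1) + 1642) - 384 = ((((1 + 4)*2)*14)*(-(½ + (-1)²)) + 1642) - 384 = (((5*2)*14)*(-(½ + 1)) + 1642) - 384 = ((10*14)*(-1*3/2) + 1642) - 384 = (140*(-3/2) + 1642) - 384 = (-210 + 1642) - 384 = 1432 - 384 = 1048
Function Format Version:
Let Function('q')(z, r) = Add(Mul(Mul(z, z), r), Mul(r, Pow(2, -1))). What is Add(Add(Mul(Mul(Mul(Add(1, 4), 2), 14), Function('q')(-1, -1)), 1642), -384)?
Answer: 1048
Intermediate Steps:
Function('q')(z, r) = Add(Mul(Rational(1, 2), r), Mul(r, Pow(z, 2))) (Function('q')(z, r) = Add(Mul(Pow(z, 2), r), Mul(r, Rational(1, 2))) = Add(Mul(r, Pow(z, 2)), Mul(Rational(1, 2), r)) = Add(Mul(Rational(1, 2), r), Mul(r, Pow(z, 2))))
Add(Add(Mul(Mul(Mul(Add(1, 4), 2), 14), Function('q')(-1, -1)), 1642), -384) = Add(Add(Mul(Mul(Mul(Add(1, 4), 2), 14), Mul(-1, Add(Rational(1, 2), Pow(-1, 2)))), 1642), -384) = Add(Add(Mul(Mul(Mul(5, 2), 14), Mul(-1, Add(Rational(1, 2), 1))), 1642), -384) = Add(Add(Mul(Mul(10, 14), Mul(-1, Rational(3, 2))), 1642), -384) = Add(Add(Mul(140, Rational(-3, 2)), 1642), -384) = Add(Add(-210, 1642), -384) = Add(1432, -384) = 1048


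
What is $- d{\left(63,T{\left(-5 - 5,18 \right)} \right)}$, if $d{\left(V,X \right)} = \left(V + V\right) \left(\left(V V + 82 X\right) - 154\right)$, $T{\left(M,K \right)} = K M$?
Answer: $1379070$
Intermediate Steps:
$d{\left(V,X \right)} = 2 V \left(-154 + V^{2} + 82 X\right)$ ($d{\left(V,X \right)} = 2 V \left(\left(V^{2} + 82 X\right) - 154\right) = 2 V \left(-154 + V^{2} + 82 X\right)$)
$- d{\left(63,T{\left(-5 - 5,18 \right)} \right)} = - 2 \cdot 63 \left(-154 + 63^{2} + 82 \cdot 18 \left(-5 - 5\right)\right) = - 2 \cdot 63 \left(-154 + 3969 + 82 \cdot 18 \left(-10\right)\right) = - 2 \cdot 63 \left(-154 + 3969 + 82 \left(-180\right)\right) = - 2 \cdot 63 \left(-154 + 3969 - 14760\right) = - 2 \cdot 63 \left(-10945\right) = \left(-1\right) \left(-1379070\right) = 1379070$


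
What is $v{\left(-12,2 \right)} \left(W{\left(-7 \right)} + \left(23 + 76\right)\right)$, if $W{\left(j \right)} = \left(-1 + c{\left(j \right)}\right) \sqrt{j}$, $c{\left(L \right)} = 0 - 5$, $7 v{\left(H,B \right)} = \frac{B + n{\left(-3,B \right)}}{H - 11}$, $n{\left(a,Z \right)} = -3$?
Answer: $\frac{99}{161} - \frac{6 i \sqrt{7}}{161} \approx 0.61491 - 0.098599 i$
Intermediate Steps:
$v{\left(H,B \right)} = \frac{-3 + B}{7 \left(-11 + H\right)}$ ($v{\left(H,B \right)} = \frac{\left(B - 3\right) \frac{1}{H - 11}}{7} = \frac{\left(-3 + B\right) \frac{1}{-11 + H}}{7} = \frac{\frac{1}{-11 + H} \left(-3 + B\right)}{7} = \frac{-3 + B}{7 \left(-11 + H\right)}$)
$c{\left(L \right)} = -5$
$W{\left(j \right)} = - 6 \sqrt{j}$ ($W{\left(j \right)} = \left(-1 - 5\right) \sqrt{j} = - 6 \sqrt{j}$)
$v{\left(-12,2 \right)} \left(W{\left(-7 \right)} + \left(23 + 76\right)\right) = \frac{-3 + 2}{7 \left(-11 - 12\right)} \left(- 6 \sqrt{-7} + \left(23 + 76\right)\right) = \frac{1}{7} \frac{1}{-23} \left(-1\right) \left(- 6 i \sqrt{7} + 99\right) = \frac{1}{7} \left(- \frac{1}{23}\right) \left(-1\right) \left(- 6 i \sqrt{7} + 99\right) = \frac{99 - 6 i \sqrt{7}}{161} = \frac{99}{161} - \frac{6 i \sqrt{7}}{161}$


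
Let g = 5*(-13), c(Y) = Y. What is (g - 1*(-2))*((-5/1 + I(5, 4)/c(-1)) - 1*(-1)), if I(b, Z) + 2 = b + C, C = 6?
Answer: 819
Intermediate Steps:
I(b, Z) = 4 + b (I(b, Z) = -2 + (b + 6) = -2 + (6 + b) = 4 + b)
g = -65
(g - 1*(-2))*((-5/1 + I(5, 4)/c(-1)) - 1*(-1)) = (-65 - 1*(-2))*((-5/1 + (4 + 5)/(-1)) - 1*(-1)) = (-65 + 2)*((-5*1 + 9*(-1)) + 1) = -63*((-5 - 9) + 1) = -63*(-14 + 1) = -63*(-13) = 819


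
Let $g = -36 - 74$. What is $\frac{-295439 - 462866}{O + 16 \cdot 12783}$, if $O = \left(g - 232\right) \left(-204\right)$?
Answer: $- \frac{758305}{274296} \approx -2.7645$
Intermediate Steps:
$g = -110$ ($g = -36 - 74 = -110$)
$O = 69768$ ($O = \left(-110 - 232\right) \left(-204\right) = \left(-342\right) \left(-204\right) = 69768$)
$\frac{-295439 - 462866}{O + 16 \cdot 12783} = \frac{-295439 - 462866}{69768 + 16 \cdot 12783} = - \frac{758305}{69768 + 204528} = - \frac{758305}{274296}$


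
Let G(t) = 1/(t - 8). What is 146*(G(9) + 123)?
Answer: 18104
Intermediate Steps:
G(t) = 1/(-8 + t)
146*(G(9) + 123) = 146*(1/(-8 + 9) + 123) = 146*(1/1 + 123) = 146*(1 + 123) = 146*124 = 18104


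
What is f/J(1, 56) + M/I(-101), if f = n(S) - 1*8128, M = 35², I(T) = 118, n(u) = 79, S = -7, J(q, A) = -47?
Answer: 1007357/5546 ≈ 181.64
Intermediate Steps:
M = 1225
f = -8049 (f = 79 - 1*8128 = 79 - 8128 = -8049)
f/J(1, 56) + M/I(-101) = -8049/(-47) + 1225/118 = -8049*(-1/47) + 1225*(1/118) = 8049/47 + 1225/118 = 1007357/5546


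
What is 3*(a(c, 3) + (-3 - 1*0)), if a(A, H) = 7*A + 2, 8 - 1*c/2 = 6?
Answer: 81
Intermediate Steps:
c = 4 (c = 16 - 2*6 = 16 - 12 = 4)
a(A, H) = 2 + 7*A
3*(a(c, 3) + (-3 - 1*0)) = 3*((2 + 7*4) + (-3 - 1*0)) = 3*((2 + 28) + (-3 + 0)) = 3*(30 - 3) = 3*27 = 81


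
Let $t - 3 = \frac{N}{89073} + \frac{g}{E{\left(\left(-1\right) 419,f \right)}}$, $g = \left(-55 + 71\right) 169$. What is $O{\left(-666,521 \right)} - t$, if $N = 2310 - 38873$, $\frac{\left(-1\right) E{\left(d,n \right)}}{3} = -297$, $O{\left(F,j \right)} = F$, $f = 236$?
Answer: $- \frac{1974178538}{2939409} \approx -671.62$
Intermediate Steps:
$E{\left(d,n \right)} = 891$ ($E{\left(d,n \right)} = \left(-3\right) \left(-297\right) = 891$)
$g = 2704$ ($g = 16 \cdot 169 = 2704$)
$N = -36563$
$t = \frac{16532144}{2939409}$ ($t = 3 + \left(- \frac{36563}{89073} + \frac{2704}{891}\right) = 3 + \frac{7713917}{2939409} = \frac{16532144}{2939409} \approx 5.6243$)
$O{\left(-666,521 \right)} - t = -666 - \frac{16532144}{2939409} = - \frac{1974178538}{2939409}$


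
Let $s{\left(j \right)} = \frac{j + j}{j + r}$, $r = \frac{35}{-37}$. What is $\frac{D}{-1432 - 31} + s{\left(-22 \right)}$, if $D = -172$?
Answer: $\frac{2527792}{1242087} \approx 2.0351$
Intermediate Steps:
$r = - \frac{35}{37}$ ($r = 35 \left(- \frac{1}{37}\right) = - \frac{35}{37} \approx -0.94595$)
$s{\left(j \right)} = \frac{2 j}{- \frac{35}{37} + j}$ ($s{\left(j \right)} = \frac{j + j}{j - \frac{35}{37}} = \frac{2 j}{- \frac{35}{37} + j}$)
$\frac{D}{-1432 - 31} + s{\left(-22 \right)} = \frac{1}{-1432 - 31} \left(-172\right) + 74 \left(-22\right) \frac{1}{-35 + 37 \left(-22\right)} = \frac{1}{-1463} \left(-172\right) + 74 \left(-22\right) \frac{1}{-35 - 814} = \left(- \frac{1}{1463}\right) \left(-172\right) + 74 \left(-22\right) \frac{1}{-849} = \frac{172}{1463} + 74 \left(-22\right) \left(- \frac{1}{849}\right) = \frac{172}{1463} + \frac{1628}{849} = \frac{2527792}{1242087}$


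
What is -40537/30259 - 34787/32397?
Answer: -2365897022/980300823 ≈ -2.4134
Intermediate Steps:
-40537/30259 - 34787/32397 = -2365897022/980300823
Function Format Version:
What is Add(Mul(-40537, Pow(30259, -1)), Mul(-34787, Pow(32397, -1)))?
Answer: Rational(-2365897022, 980300823) ≈ -2.4134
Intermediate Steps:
Add(Mul(-40537, Pow(30259, -1)), Mul(-34787, Pow(32397, -1))) = Add(Mul(-40537, Rational(1, 30259)), Mul(-34787, Rational(1, 32397))) = Add(Rational(-40537, 30259), Rational(-34787, 32397)) = Rational(-2365897022, 980300823)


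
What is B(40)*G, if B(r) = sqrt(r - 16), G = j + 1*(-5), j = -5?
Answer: -20*sqrt(6) ≈ -48.990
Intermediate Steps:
G = -10 (G = -5 + 1*(-5) = -5 - 5 = -10)
B(r) = sqrt(-16 + r)
B(40)*G = sqrt(-16 + 40)*(-10) = sqrt(24)*(-10) = (2*sqrt(6))*(-10) = -20*sqrt(6)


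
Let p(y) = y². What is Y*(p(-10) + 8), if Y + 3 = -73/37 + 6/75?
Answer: -488808/925 ≈ -528.44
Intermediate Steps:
Y = -4526/925 (Y = -3 + (-73/37 + 6/75) = -3 + (-73*1/37 + 6*(1/75)) = -3 + (-73/37 + 2/25) = -3 - 1751/925 = -4526/925 ≈ -4.8930)
Y*(p(-10) + 8) = -4526*((-10)² + 8)/925 = -4526*(100 + 8)/925 = -4526/925*108 = -488808/925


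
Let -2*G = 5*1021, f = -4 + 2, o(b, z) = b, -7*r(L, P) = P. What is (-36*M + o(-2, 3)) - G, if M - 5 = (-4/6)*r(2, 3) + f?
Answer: 34051/14 ≈ 2432.2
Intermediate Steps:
r(L, P) = -P/7
f = -2
M = 23/7 (M = 5 + ((-4/6)*(-⅐*3) - 2) = 5 + (-4*⅙*(-3/7) - 2) = 5 + (-⅔*(-3/7) - 2) = 5 + (2/7 - 2) = 5 - 12/7 = 23/7 ≈ 3.2857)
G = -5105/2 (G = -5*1021/2 = -½*5105 = -5105/2 ≈ -2552.5)
(-36*M + o(-2, 3)) - G = (-36*23/7 - 2) - 1*(-5105/2) = (-828/7 - 2) + 5105/2 = -842/7 + 5105/2 = 34051/14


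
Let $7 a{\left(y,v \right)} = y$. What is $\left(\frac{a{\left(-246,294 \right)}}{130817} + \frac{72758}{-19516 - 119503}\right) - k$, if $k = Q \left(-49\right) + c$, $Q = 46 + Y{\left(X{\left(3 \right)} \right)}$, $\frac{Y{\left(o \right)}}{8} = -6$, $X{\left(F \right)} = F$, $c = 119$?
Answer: $- \frac{27691267788113}{127302339661} \approx -217.52$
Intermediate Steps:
$Y{\left(o \right)} = -48$ ($Y{\left(o \right)} = 8 \left(-6\right) = -48$)
$Q = -2$ ($Q = 46 - 48 = -2$)
$a{\left(y,v \right)} = \frac{y}{7}$
$k = 217$ ($k = \left(-2\right) \left(-49\right) + 119 = 98 + 119 = 217$)
$\left(\frac{a{\left(-246,294 \right)}}{130817} + \frac{72758}{-19516 - 119503}\right) - k = \left(\frac{\frac{1}{7} \left(-246\right)}{130817} + \frac{72758}{-19516 - 119503}\right) - 217 = \left(\left(- \frac{246}{7}\right) \frac{1}{130817} + \frac{72758}{-19516 - 119503}\right) - 217 = \left(- \frac{246}{915719} + \frac{72758}{-139019}\right) - 217 = \left(- \frac{246}{915719} + 72758 \left(- \frac{1}{139019}\right)\right) - 217 = \left(- \frac{246}{915719} - \frac{72758}{139019}\right) - 217 = - \frac{66660081676}{127302339661} - 217 = - \frac{27691267788113}{127302339661}$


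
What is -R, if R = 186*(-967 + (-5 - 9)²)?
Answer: 143406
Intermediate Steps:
R = -143406 (R = 186*(-967 + (-14)²) = 186*(-967 + 196) = 186*(-771) = -143406)
-R = -1*(-143406) = 143406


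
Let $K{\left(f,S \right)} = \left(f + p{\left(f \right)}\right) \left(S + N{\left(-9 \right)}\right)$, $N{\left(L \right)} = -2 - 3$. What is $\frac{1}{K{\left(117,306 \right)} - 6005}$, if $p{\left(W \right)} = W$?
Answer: $\frac{1}{64429} \approx 1.5521 \cdot 10^{-5}$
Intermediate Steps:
$N{\left(L \right)} = -5$ ($N{\left(L \right)} = -2 - 3 = -5$)
$K{\left(f,S \right)} = 2 f \left(-5 + S\right)$ ($K{\left(f,S \right)} = \left(f + f\right) \left(S - 5\right) = 2 f \left(-5 + S\right)$)
$\frac{1}{K{\left(117,306 \right)} - 6005} = \frac{1}{2 \cdot 117 \left(-5 + 306\right) - 6005} = \frac{1}{2 \cdot 117 \cdot 301 - 6005} = \frac{1}{70434 - 6005} = \frac{1}{64429}$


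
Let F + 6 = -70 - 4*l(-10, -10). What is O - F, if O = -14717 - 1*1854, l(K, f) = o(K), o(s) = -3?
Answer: -16507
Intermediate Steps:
l(K, f) = -3
O = -16571 (O = -14717 - 1854 = -16571)
F = -64 (F = -6 + (-70 - 4*(-3)) = -6 + (-70 + 12) = -6 - 58 = -64)
O - F = -16571 - 1*(-64) = -16571 + 64 = -16507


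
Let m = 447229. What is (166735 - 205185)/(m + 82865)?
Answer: -19225/265047 ≈ -0.072534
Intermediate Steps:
(166735 - 205185)/(m + 82865) = (166735 - 205185)/(447229 + 82865) = -38450/530094 = -38450*1/530094 = -19225/265047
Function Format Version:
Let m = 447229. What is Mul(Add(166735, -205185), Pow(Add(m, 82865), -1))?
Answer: Rational(-19225, 265047) ≈ -0.072534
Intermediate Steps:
Mul(Add(166735, -205185), Pow(Add(m, 82865), -1)) = Mul(Add(166735, -205185), Pow(Add(447229, 82865), -1)) = Mul(-38450, Pow(530094, -1)) = Mul(-38450, Rational(1, 530094)) = Rational(-19225, 265047)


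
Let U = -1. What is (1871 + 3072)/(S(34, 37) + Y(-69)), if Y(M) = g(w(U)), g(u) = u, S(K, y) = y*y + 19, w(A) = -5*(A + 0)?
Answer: 4943/1393 ≈ 3.5485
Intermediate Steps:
w(A) = -5*A
S(K, y) = 19 + y² (S(K, y) = y² + 19 = 19 + y²)
Y(M) = 5 (Y(M) = -5*(-1) = 5)
(1871 + 3072)/(S(34, 37) + Y(-69)) = (1871 + 3072)/((19 + 37²) + 5) = 4943/((19 + 1369) + 5) = 4943/(1388 + 5) = 4943/1393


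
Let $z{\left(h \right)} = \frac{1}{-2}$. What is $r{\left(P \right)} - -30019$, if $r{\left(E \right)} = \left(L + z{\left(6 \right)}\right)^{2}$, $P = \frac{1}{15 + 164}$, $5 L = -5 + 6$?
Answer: $\frac{3001909}{100} \approx 30019.0$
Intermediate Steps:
$L = \frac{1}{5}$ ($L = \frac{-5 + 6}{5} = \frac{1}{5} \cdot 1 = \frac{1}{5} \approx 0.2$)
$P = \frac{1}{179} \approx 0.0055866$
$z{\left(h \right)} = - \frac{1}{2}$
$r{\left(E \right)} = \frac{9}{100}$ ($r{\left(E \right)} = \left(\frac{1}{5} - \frac{1}{2}\right)^{2} = \left(- \frac{3}{10}\right)^{2} = \frac{9}{100}$)
$r{\left(P \right)} - -30019 = \frac{9}{100} - -30019 = \frac{9}{100} + 30019 = \frac{3001909}{100}$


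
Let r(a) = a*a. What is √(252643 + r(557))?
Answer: 22*√1163 ≈ 750.26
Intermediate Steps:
r(a) = a²
√(252643 + r(557)) = √(252643 + 557²) = √(252643 + 310249) = √562892 = 22*√1163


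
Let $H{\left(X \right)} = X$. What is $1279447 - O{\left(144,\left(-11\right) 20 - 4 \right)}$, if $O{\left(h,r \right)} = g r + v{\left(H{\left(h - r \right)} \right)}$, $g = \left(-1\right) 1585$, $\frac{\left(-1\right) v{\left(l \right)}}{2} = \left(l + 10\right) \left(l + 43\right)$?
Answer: $1235123$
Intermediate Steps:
$v{\left(l \right)} = - 2 \left(10 + l\right) \left(43 + l\right)$ ($v{\left(l \right)} = - 2 \left(l + 10\right) \left(l + 43\right) = - 2 \left(10 + l\right) \left(43 + l\right)$)
$g = -1585$
$O{\left(h,r \right)} = -860 - 1479 r - 106 h - 2 \left(h - r\right)^{2}$ ($O{\left(h,r \right)} = - 1585 r - \left(860 + 2 \left(h - r\right)^{2} + 106 \left(h - r\right)\right) = - 1585 r - \left(860 - 106 r + 2 \left(h - r\right)^{2} + 106 h\right) = -860 - 1479 r - 106 h - 2 \left(h - r\right)^{2}$)
$1279447 - O{\left(144,\left(-11\right) 20 - 4 \right)} = 1279447 - \left(-860 - 1479 \left(\left(-11\right) 20 - 4\right) - 15264 - 2 \left(144 - \left(\left(-11\right) 20 - 4\right)\right)^{2}\right) = 1279447 - \left(-860 - 1479 \left(-220 - 4\right) - 15264 - 2 \left(144 - \left(-220 - 4\right)\right)^{2}\right) = 1279447 - \left(-860 - -331296 - 15264 - 2 \left(144 - -224\right)^{2}\right) = 1279447 - \left(-860 + 331296 - 15264 - 2 \left(144 + 224\right)^{2}\right) = 1279447 - \left(-860 + 331296 - 15264 - 2 \cdot 368^{2}\right) = 1279447 - \left(-860 + 331296 - 15264 - 270848\right) = 1279447 - 44324 = 1235123$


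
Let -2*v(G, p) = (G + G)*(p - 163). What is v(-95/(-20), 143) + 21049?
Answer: 21144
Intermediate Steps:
v(G, p) = -G*(-163 + p) (v(G, p) = -(G + G)*(p - 163)/2 = -2*G*(-163 + p)/2 = -G*(-163 + p))
v(-95/(-20), 143) + 21049 = (-95/(-20))*(163 - 1*143) + 21049 = (-95*(-1/20))*(163 - 143) + 21049 = (19/4)*20 + 21049 = 95 + 21049 = 21144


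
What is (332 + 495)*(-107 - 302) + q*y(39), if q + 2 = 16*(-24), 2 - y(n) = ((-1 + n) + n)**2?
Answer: 1949579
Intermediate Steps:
y(n) = 2 - (-1 + 2*n)**2 (y(n) = 2 - ((-1 + n) + n)**2 = 2 - (-1 + 2*n)**2)
q = -386 (q = -2 + 16*(-24) = -2 - 384 = -386)
(332 + 495)*(-107 - 302) + q*y(39) = (332 + 495)*(-107 - 302) - 386*(2 - (-1 + 2*39)**2) = 827*(-409) - 386*(2 - (-1 + 78)**2) = -338243 - 386*(2 - 1*77**2) = -338243 - 386*(2 - 1*5929) = -338243 - 386*(2 - 5929) = -338243 - 386*(-5927) = -338243 + 2287822 = 1949579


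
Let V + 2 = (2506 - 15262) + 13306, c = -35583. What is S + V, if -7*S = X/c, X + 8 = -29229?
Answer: 136467151/249081 ≈ 547.88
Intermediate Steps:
X = -29237 (X = -8 - 29229 = -29237)
S = -29237/249081 (S = -(-29237)/(7*(-35583)) = -(-29237)*(-1)/(7*35583) = -⅐*29237/35583 = -29237/249081 ≈ -0.11738)
V = 548 (V = -2 + ((2506 - 15262) + 13306) = -2 + (-12756 + 13306) = -2 + 550 = 548)
S + V = -29237/249081 + 548 = 136467151/249081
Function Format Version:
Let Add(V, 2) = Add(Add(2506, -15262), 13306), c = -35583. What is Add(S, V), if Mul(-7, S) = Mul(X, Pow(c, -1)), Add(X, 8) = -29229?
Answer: Rational(136467151, 249081) ≈ 547.88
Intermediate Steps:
X = -29237 (X = Add(-8, -29229) = -29237)
S = Rational(-29237, 249081) (S = Mul(Rational(-1, 7), Mul(-29237, Pow(-35583, -1))) = Mul(Rational(-1, 7), Mul(-29237, Rational(-1, 35583))) = Mul(Rational(-1, 7), Rational(29237, 35583)) = Rational(-29237, 249081) ≈ -0.11738)
V = 548 (V = Add(-2, Add(Add(2506, -15262), 13306)) = Add(-2, Add(-12756, 13306)) = Add(-2, 550) = 548)
Add(S, V) = Add(Rational(-29237, 249081), 548) = Rational(136467151, 249081)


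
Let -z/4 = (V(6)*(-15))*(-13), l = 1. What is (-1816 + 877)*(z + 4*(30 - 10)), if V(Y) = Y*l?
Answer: 4319400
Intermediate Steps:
V(Y) = Y (V(Y) = Y*1 = Y)
z = -4680 (z = -4*6*(-15)*(-13) = -(-360)*(-13) = -4*1170 = -4680)
(-1816 + 877)*(z + 4*(30 - 10)) = (-1816 + 877)*(-4680 + 4*(30 - 10)) = -939*(-4680 + 4*20) = -939*(-4680 + 80) = -939*(-4600) = 4319400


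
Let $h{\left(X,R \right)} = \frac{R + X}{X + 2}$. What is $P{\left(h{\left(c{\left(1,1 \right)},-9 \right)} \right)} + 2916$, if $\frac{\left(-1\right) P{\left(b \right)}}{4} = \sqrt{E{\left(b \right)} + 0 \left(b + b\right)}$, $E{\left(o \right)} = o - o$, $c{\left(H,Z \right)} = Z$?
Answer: $2916$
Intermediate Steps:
$h{\left(X,R \right)} = \frac{R + X}{2 + X}$
$E{\left(o \right)} = 0$
$P{\left(b \right)} = 0$ ($P{\left(b \right)} = - 4 \sqrt{0 + 0 \left(b + b\right)} = - 4 \sqrt{0 + 0 \cdot 2 b} = - 4 \sqrt{0 + 0} = - 4 \sqrt{0} = \left(-4\right) 0 = 0$)
$P{\left(h{\left(c{\left(1,1 \right)},-9 \right)} \right)} + 2916 = 0 + 2916 = 2916$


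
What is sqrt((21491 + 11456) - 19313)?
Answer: sqrt(13634) ≈ 116.76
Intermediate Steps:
sqrt((21491 + 11456) - 19313) = sqrt(32947 - 19313) = sqrt(13634)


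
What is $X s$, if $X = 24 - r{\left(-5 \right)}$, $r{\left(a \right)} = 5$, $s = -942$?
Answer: $-17898$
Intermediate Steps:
$X = 19$ ($X = 24 - 5 = 19$)
$X s = 19 \left(-942\right) = -17898$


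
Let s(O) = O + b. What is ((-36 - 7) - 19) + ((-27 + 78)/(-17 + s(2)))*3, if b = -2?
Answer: -71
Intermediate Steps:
s(O) = -2 + O (s(O) = O - 2 = -2 + O)
((-36 - 7) - 19) + ((-27 + 78)/(-17 + s(2)))*3 = ((-36 - 7) - 19) + ((-27 + 78)/(-17 + (-2 + 2)))*3 = (-43 - 19) + (51/(-17 + 0))*3 = -62 + (51/(-17))*3 = -62 + (51*(-1/17))*3 = -62 - 3*3 = -62 - 9 = -71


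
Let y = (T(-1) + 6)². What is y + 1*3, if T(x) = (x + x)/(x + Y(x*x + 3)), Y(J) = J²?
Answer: 8419/225 ≈ 37.418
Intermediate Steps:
T(x) = 2*x/(x + (3 + x²)²) (T(x) = (x + x)/(x + (x*x + 3)²) = (2*x)/(x + (x² + 3)²) = (2*x)/(x + (3 + x²)²) = 2*x/(x + (3 + x²)²))
y = 7744/225 (y = (2*(-1)/(-1 + (3 + (-1)²)²) + 6)² = (2*(-1)/(-1 + (3 + 1)²) + 6)² = (2*(-1)/(-1 + 4²) + 6)² = (2*(-1)/(-1 + 16) + 6)² = (2*(-1)/15 + 6)² = (2*(-1)*(1/15) + 6)² = (-2/15 + 6)² = (88/15)² = 7744/225 ≈ 34.418)
y + 1*3 = 7744/225 + 1*3 = 7744/225 + 3 = 8419/225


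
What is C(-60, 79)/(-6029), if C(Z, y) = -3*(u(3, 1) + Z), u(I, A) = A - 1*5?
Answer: -192/6029 ≈ -0.031846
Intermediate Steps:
u(I, A) = -5 + A (u(I, A) = A - 5 = -5 + A)
C(Z, y) = 12 - 3*Z (C(Z, y) = -3*((-5 + 1) + Z) = -3*(-4 + Z) = 12 - 3*Z)
C(-60, 79)/(-6029) = (12 - 3*(-60))/(-6029) = (12 + 180)*(-1/6029) = 192*(-1/6029) = -192/6029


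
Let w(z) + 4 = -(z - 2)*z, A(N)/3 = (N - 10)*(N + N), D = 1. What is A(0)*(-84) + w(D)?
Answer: -3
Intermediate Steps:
A(N) = 6*N*(-10 + N) (A(N) = 3*((N - 10)*(N + N)) = 3*((-10 + N)*(2*N)) = 3*(2*N*(-10 + N)) = 6*N*(-10 + N))
w(z) = -4 - z*(-2 + z) (w(z) = -4 - (z - 2)*z = -4 - (-2 + z)*z = -4 - z*(-2 + z))
A(0)*(-84) + w(D) = (6*0*(-10 + 0))*(-84) + (-4 - 1*1**2 + 2*1) = (6*0*(-10))*(-84) + (-4 - 1*1 + 2) = 0*(-84) + (-4 - 1 + 2) = 0 - 3 = -3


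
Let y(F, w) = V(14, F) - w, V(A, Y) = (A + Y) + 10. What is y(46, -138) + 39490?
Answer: 39698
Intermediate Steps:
V(A, Y) = 10 + A + Y
y(F, w) = 24 + F - w (y(F, w) = (10 + 14 + F) - w = (24 + F) - w = 24 + F - w)
y(46, -138) + 39490 = (24 + 46 - 1*(-138)) + 39490 = (24 + 46 + 138) + 39490 = 208 + 39490 = 39698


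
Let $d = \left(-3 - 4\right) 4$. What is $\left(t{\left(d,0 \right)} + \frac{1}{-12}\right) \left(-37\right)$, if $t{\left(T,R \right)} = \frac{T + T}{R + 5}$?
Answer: $\frac{25049}{60} \approx 417.48$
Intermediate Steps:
$d = -28$ ($d = \left(-7\right) 4 = -28$)
$t{\left(T,R \right)} = \frac{2 T}{5 + R}$
$\left(t{\left(d,0 \right)} + \frac{1}{-12}\right) \left(-37\right) = \left(2 \left(-28\right) \frac{1}{5 + 0} + \frac{1}{-12}\right) \left(-37\right) = \left(2 \left(-28\right) \frac{1}{5} - \frac{1}{12}\right) \left(-37\right) = \left(- \frac{56}{5} - \frac{1}{12}\right) \left(-37\right) = \left(- \frac{677}{60}\right) \left(-37\right) = \frac{25049}{60}$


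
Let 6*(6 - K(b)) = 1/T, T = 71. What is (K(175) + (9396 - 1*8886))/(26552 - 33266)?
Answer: -219815/2860164 ≈ -0.076854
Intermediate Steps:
K(b) = 2555/426 (K(b) = 6 - ⅙/71 = 6 - ⅙*1/71 = 6 - 1/426 = 2555/426)
(K(175) + (9396 - 1*8886))/(26552 - 33266) = (2555/426 + (9396 - 1*8886))/(26552 - 33266) = (2555/426 + (9396 - 8886))/(-6714) = (2555/426 + 510)*(-1/6714) = (219815/426)*(-1/6714) = -219815/2860164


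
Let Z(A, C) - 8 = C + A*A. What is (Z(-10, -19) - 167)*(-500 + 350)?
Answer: 11700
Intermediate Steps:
Z(A, C) = 8 + C + A² (Z(A, C) = 8 + (C + A*A) = 8 + (C + A²) = 8 + C + A²)
(Z(-10, -19) - 167)*(-500 + 350) = ((8 - 19 + (-10)²) - 167)*(-500 + 350) = ((8 - 19 + 100) - 167)*(-150) = (89 - 167)*(-150) = -78*(-150) = 11700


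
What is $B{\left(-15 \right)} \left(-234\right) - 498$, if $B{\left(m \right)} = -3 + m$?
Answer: $3714$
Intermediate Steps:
$B{\left(-15 \right)} \left(-234\right) - 498 = \left(-3 - 15\right) \left(-234\right) - 498 = \left(-18\right) \left(-234\right) - 498 = 4212 - 498 = 3714$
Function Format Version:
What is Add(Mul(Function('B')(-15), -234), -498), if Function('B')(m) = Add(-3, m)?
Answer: 3714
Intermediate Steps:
Add(Mul(Function('B')(-15), -234), -498) = Add(Mul(Add(-3, -15), -234), -498) = Add(Mul(-18, -234), -498) = Add(4212, -498) = 3714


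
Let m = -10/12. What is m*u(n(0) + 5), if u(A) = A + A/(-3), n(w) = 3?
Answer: -40/9 ≈ -4.4444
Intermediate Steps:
u(A) = 2*A/3 (u(A) = A - A/3 = 2*A/3)
m = -⅚ (m = -10*1/12 = -⅚ ≈ -0.83333)
m*u(n(0) + 5) = -5*(3 + 5)/9 = -5*8/9 = -⅚*16/3 = -40/9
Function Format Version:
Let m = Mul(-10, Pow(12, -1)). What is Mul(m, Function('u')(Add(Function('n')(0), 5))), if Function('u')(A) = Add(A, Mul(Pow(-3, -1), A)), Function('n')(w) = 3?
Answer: Rational(-40, 9) ≈ -4.4444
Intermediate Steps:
Function('u')(A) = Mul(Rational(2, 3), A) (Function('u')(A) = Add(A, Mul(Rational(-1, 3), A)) = Mul(Rational(2, 3), A))
m = Rational(-5, 6) (m = Mul(-10, Rational(1, 12)) = Rational(-5, 6) ≈ -0.83333)
Mul(m, Function('u')(Add(Function('n')(0), 5))) = Mul(Rational(-5, 6), Mul(Rational(2, 3), Add(3, 5))) = Mul(Rational(-5, 6), Mul(Rational(2, 3), 8)) = Mul(Rational(-5, 6), Rational(16, 3)) = Rational(-40, 9)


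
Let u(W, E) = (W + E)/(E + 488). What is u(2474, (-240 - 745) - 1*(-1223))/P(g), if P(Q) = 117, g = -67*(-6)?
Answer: 452/14157 ≈ 0.031928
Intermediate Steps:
g = 402
u(W, E) = (E + W)/(488 + E)
u(2474, (-240 - 745) - 1*(-1223))/P(g) = ((((-240 - 745) - 1*(-1223)) + 2474)/(488 + ((-240 - 745) - 1*(-1223))))/117 = (((-985 + 1223) + 2474)/(488 + (-985 + 1223)))*(1/117) = ((238 + 2474)/(488 + 238))*(1/117) = (2712/726)*(1/117) = ((1/726)*2712)*(1/117) = (452/121)*(1/117) = 452/14157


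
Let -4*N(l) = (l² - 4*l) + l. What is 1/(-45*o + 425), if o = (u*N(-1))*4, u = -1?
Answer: 1/245 ≈ 0.0040816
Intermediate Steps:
N(l) = -l²/4 + 3*l/4 (N(l) = -((l² - 4*l) + l)/4 = -(l² - 3*l)/4 = -l²/4 + 3*l/4)
o = 4 (o = -(-1)*(3 - 1*(-1))/4*4 = -(-1)*(3 + 1)/4*4 = -(-1)*4/4*4 = -1*(-1)*4 = 1*4 = 4)
1/(-45*o + 425) = 1/(-45*4 + 425) = 1/(-180 + 425) = 1/245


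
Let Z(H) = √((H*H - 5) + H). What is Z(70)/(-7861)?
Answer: -√4965/7861 ≈ -0.0089636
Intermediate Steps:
Z(H) = √(-5 + H + H²) (Z(H) = √((H² - 5) + H) = √((-5 + H²) + H) = √(-5 + H + H²))
Z(70)/(-7861) = √(-5 + 70 + 70²)/(-7861) = √(-5 + 70 + 4900)*(-1/7861) = √4965*(-1/7861) = -√4965/7861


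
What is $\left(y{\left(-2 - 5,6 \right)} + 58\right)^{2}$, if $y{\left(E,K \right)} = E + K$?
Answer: $3249$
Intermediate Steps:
$\left(y{\left(-2 - 5,6 \right)} + 58\right)^{2} = \left(\left(\left(-2 - 5\right) + 6\right) + 58\right)^{2} = \left(\left(-7 + 6\right) + 58\right)^{2} = \left(-1 + 58\right)^{2} = 57^{2} = 3249$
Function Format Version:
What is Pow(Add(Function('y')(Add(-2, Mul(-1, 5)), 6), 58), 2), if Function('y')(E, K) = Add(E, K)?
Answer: 3249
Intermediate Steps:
Pow(Add(Function('y')(Add(-2, Mul(-1, 5)), 6), 58), 2) = Pow(Add(Add(Add(-2, Mul(-1, 5)), 6), 58), 2) = Pow(Add(Add(Add(-2, -5), 6), 58), 2) = Pow(Add(Add(-7, 6), 58), 2) = Pow(Add(-1, 58), 2) = Pow(57, 2) = 3249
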